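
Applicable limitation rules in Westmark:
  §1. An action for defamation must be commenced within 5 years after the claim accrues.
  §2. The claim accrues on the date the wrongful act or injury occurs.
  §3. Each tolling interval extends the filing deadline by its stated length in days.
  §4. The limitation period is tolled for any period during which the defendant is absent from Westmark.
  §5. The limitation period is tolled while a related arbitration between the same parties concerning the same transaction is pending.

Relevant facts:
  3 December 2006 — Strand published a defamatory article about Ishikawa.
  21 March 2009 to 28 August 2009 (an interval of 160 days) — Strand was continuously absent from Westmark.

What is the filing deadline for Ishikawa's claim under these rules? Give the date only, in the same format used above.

11 May 2012

The claim accrued on 3 December 2006, when the wrongful act occurred.
The untolled deadline — 5 years after 3 December 2006 — is 3 December 2011.
The period was tolled for 160 days by the defendant's absence from the jurisdiction (21 March 2009 to 28 August 2009), pushing the deadline to 11 May 2012.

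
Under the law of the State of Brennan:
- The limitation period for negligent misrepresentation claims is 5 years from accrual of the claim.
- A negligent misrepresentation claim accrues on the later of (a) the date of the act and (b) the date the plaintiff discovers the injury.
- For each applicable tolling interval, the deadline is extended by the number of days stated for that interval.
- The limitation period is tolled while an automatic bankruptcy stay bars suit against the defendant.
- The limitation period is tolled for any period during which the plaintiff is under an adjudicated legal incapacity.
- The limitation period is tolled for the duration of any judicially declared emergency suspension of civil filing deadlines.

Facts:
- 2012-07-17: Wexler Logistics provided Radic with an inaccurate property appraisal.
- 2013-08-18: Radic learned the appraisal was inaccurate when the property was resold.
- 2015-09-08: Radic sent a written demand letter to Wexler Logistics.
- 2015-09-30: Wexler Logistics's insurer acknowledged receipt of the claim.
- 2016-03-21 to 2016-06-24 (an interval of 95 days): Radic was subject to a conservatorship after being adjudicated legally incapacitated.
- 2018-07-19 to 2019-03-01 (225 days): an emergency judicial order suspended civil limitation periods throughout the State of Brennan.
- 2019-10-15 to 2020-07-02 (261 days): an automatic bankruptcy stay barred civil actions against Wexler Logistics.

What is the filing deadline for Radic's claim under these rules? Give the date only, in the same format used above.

Because discovery on 2013-08-18 post-dates the 2012-07-17 act, accrual under the later-of rule falls on 2013-08-18.
The untolled deadline — 5 years after 2013-08-18 — is 2018-08-18.
The period was tolled for 95 days by the plaintiff's legal incapacity (2016-03-21 to 2016-06-24), pushing the deadline to 2018-11-21.
The emergency suspension of filing deadlines from 2018-07-19 to 2019-03-01 tolled the period for 225 days, extending the deadline to 2019-07-04.
The automatic bankruptcy stay from 2019-10-15 to 2020-07-02 began after the period had already run on 2019-07-04, so it has no tolling effect.
The other events in the timeline have no effect on the limitation period under the stated rules.

2019-07-04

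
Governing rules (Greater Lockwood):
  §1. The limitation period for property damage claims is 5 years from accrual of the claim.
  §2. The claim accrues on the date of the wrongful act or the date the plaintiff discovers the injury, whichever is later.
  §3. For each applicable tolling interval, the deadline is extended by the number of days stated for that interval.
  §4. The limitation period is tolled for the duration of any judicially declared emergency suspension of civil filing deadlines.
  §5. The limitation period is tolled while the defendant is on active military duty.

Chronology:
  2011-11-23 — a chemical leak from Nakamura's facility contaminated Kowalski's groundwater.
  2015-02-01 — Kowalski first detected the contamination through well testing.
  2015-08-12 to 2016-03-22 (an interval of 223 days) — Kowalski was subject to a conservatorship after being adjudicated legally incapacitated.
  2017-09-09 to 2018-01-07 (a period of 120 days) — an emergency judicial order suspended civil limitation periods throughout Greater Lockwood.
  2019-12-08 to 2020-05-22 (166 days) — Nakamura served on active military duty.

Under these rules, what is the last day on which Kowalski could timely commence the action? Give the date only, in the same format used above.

Because discovery on 2015-02-01 post-dates the 2011-11-23 act, accrual under the later-of rule falls on 2015-02-01.
The untolled deadline — 5 years after 2015-02-01 — is 2020-02-01.
The emergency suspension of filing deadlines from 2017-09-09 to 2018-01-07 tolled the period for 120 days, extending the deadline to 2020-05-31.
Because the defendant's active military service ran from 2019-12-08 to 2020-05-22, the deadline is extended by 166 days to 2020-11-13.
No stated provision tolls the period for the plaintiff's incapacity, so the interval from 2015-08-12 to 2016-03-22 has no effect on the deadline.

2020-11-13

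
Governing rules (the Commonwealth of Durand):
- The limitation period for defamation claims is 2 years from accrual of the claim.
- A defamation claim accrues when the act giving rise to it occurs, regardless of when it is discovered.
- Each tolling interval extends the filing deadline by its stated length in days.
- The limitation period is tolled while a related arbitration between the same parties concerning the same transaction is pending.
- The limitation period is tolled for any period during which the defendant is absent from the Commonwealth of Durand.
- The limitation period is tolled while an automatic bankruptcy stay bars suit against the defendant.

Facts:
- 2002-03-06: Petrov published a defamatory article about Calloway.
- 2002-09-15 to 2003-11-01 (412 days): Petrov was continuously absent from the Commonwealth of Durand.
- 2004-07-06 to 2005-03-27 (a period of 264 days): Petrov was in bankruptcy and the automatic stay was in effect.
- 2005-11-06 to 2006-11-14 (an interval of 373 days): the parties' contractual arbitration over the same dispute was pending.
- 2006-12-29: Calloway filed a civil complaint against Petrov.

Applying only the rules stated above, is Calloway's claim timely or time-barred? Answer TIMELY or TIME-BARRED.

The claim accrued on 2002-03-06, when the wrongful act occurred.
The untolled deadline — 2 years after 2002-03-06 — is 2004-03-06.
Because the defendant's absence from the jurisdiction ran from 2002-09-15 to 2003-11-01, the deadline is extended by 412 days to 2005-04-22.
Because the automatic bankruptcy stay ran from 2004-07-06 to 2005-03-27, the deadline is extended by 264 days to 2006-01-11.
The period was tolled for 373 days by the pending related arbitration (2005-11-06 to 2006-11-14), pushing the deadline to 2007-01-19.
Filing on 2006-12-29 beat the 2007-01-19 deadline — the action is timely.

TIMELY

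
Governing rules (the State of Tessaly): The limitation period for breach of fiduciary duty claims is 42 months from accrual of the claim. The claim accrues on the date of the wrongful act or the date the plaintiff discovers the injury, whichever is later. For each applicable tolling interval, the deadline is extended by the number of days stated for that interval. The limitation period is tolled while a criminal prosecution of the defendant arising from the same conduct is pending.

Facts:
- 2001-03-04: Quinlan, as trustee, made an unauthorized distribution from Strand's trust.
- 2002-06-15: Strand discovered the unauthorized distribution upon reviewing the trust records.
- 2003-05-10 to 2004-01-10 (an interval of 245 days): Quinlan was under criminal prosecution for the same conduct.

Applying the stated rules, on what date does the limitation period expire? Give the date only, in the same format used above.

2006-08-17

The claim accrued on 2002-06-15 — the later of the 2001-03-04 act and the 2002-06-15 discovery.
The untolled deadline — 42 months after 2002-06-15 — is 2005-12-15.
The period was tolled for 245 days by the pending criminal prosecution (2003-05-10 to 2004-01-10), pushing the deadline to 2006-08-17.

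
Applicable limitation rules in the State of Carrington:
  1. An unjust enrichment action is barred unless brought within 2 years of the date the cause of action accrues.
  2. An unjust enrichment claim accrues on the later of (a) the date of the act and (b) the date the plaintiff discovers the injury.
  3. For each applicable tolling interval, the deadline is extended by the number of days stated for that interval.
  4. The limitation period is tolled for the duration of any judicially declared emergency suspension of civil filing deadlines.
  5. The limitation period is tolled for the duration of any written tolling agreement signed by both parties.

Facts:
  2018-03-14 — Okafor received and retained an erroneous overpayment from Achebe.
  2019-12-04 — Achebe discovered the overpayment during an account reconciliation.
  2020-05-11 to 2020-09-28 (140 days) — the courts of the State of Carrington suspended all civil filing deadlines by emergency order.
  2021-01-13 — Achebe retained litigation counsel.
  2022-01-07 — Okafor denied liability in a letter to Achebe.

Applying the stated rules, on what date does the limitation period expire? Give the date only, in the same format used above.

Because discovery on 2019-12-04 post-dates the 2018-03-14 act, accrual under the later-of rule falls on 2019-12-04.
2 years from 2019-12-04 is 2021-12-04.
The emergency suspension of filing deadlines from 2020-05-11 to 2020-09-28 tolled the period for 140 days, extending the deadline to 2022-04-23.
None of the other events listed affects the running of the period under the stated rules.

2022-04-23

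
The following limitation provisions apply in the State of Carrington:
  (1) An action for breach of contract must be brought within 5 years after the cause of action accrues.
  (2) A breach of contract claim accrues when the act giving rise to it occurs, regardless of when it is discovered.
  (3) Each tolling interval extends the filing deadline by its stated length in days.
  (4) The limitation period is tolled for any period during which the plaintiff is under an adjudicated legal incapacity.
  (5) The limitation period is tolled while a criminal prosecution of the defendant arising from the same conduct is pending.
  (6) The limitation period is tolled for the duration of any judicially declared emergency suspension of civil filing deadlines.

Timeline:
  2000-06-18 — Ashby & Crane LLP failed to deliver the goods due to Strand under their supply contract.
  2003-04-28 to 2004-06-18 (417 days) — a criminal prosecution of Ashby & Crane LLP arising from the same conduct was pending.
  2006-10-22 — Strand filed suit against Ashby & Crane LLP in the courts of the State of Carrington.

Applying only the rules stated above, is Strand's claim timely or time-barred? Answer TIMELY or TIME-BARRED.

The claim accrued on 2000-06-18, when the wrongful act occurred.
The untolled deadline — 5 years after 2000-06-18 — is 2005-06-18.
Because the pending criminal prosecution ran from 2003-04-28 to 2004-06-18, the deadline is extended by 417 days to 2006-08-09.
Filing on 2006-10-22 missed the 2006-08-09 deadline — the action is time-barred.

TIME-BARRED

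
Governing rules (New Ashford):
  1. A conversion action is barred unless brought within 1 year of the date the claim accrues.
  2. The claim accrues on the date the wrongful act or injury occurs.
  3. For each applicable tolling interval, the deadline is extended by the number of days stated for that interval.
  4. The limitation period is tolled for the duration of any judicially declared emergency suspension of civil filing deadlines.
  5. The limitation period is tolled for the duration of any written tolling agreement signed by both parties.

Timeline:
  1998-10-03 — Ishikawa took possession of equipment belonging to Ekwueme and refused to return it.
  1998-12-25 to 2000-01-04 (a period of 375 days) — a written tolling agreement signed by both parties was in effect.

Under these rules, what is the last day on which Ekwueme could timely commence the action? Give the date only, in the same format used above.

The limitation period began to run on 1998-10-03.
1 year from 1998-10-03 is 1999-10-03.
The written tolling agreement from 1998-12-25 to 2000-01-04 tolled the period for 375 days, extending the deadline to 2000-10-12.

2000-10-12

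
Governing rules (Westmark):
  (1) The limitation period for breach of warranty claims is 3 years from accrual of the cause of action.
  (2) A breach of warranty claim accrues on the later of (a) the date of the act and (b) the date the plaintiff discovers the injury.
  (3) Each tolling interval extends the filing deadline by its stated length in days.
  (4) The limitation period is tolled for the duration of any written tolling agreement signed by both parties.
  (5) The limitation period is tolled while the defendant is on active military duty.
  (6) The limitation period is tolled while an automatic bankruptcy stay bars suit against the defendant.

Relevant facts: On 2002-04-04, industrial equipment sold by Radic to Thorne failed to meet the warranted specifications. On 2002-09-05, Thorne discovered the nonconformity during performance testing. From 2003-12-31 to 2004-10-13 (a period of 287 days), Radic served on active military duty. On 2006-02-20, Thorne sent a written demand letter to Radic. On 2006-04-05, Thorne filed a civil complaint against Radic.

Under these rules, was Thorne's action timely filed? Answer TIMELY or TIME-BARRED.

TIMELY

The claim accrued on 2002-09-05 — the later of the 2002-04-04 act and the 2002-09-05 discovery.
Adding the 3 years base period to 2002-09-05 gives a deadline of 2005-09-05, before any tolling.
Because the defendant's active military service ran from 2003-12-31 to 2004-10-13, the deadline is extended by 287 days to 2006-06-19.
The other events in the timeline have no effect on the limitation period under the stated rules.
Filing on 2006-04-05 beat the 2006-06-19 deadline — the action is timely.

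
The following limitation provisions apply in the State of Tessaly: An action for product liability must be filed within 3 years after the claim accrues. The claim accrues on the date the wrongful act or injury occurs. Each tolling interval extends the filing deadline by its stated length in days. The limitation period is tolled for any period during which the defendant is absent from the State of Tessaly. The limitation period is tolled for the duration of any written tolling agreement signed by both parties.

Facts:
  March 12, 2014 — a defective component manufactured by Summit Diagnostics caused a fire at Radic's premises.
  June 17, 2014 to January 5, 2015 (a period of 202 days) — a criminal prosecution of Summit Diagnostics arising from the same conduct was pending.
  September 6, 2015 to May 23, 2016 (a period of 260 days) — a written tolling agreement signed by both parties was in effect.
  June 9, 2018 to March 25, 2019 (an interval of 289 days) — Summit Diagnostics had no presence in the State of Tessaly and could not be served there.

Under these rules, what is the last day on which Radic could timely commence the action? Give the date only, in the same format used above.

The claim accrued on March 12, 2014, the date of the act.
Adding the 3 years base period to March 12, 2014 gives a deadline of March 12, 2017, before any tolling.
The period was tolled for 260 days by the written tolling agreement (September 6, 2015 to May 23, 2016), pushing the deadline to November 27, 2017.
The defendant's absence from the jurisdiction starting June 9, 2018 came too late — the period had run on November 27, 2017 — and so does not extend the deadline.
No stated provision tolls the period for a criminal prosecution, so the interval from June 17, 2014 to January 5, 2015 has no effect on the deadline.

November 27, 2017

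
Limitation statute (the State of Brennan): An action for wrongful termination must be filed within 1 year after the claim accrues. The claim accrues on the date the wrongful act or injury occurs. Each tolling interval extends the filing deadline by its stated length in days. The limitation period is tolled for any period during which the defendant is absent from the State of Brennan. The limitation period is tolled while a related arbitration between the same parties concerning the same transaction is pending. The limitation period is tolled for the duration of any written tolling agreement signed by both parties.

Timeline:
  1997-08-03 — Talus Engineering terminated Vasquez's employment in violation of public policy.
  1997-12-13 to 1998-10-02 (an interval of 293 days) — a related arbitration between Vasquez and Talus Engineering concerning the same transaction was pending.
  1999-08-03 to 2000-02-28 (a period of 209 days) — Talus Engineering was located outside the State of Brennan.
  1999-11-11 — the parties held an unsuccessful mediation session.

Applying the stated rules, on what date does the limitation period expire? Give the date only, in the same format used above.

1999-05-23

The claim accrued on 1997-08-03, the date of the act.
The untolled deadline — 1 year after 1997-08-03 — is 1998-08-03.
Because the pending related arbitration ran from 1997-12-13 to 1998-10-02, the deadline is extended by 293 days to 1999-05-23.
By the time the defendant's absence from the jurisdiction began on 1999-08-03, the limitation period had already expired on 1999-05-23; that interval cannot revive it.
The other events in the timeline have no effect on the limitation period under the stated rules.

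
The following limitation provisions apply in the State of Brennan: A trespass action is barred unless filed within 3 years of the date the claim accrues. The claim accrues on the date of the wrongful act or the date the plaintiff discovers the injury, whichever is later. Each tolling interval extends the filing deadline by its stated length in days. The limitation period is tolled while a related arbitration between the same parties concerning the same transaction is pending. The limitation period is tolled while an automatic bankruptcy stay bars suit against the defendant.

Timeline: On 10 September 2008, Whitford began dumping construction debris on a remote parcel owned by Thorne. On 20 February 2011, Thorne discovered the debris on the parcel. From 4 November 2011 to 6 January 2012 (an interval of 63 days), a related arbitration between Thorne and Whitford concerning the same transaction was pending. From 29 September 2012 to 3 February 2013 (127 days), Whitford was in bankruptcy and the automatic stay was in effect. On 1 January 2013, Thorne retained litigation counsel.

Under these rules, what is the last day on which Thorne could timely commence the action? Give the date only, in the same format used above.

29 August 2014

The claim accrued on 20 February 2011 — the later of the 10 September 2008 act and the 20 February 2011 discovery.
Adding the 3 years base period to 20 February 2011 gives a deadline of 20 February 2014, before any tolling.
Because the pending related arbitration ran from 4 November 2011 to 6 January 2012, the deadline is extended by 63 days to 24 April 2014.
The period was tolled for 127 days by the automatic bankruptcy stay (29 September 2012 to 3 February 2013), pushing the deadline to 29 August 2014.
None of the other events listed affects the running of the period under the stated rules.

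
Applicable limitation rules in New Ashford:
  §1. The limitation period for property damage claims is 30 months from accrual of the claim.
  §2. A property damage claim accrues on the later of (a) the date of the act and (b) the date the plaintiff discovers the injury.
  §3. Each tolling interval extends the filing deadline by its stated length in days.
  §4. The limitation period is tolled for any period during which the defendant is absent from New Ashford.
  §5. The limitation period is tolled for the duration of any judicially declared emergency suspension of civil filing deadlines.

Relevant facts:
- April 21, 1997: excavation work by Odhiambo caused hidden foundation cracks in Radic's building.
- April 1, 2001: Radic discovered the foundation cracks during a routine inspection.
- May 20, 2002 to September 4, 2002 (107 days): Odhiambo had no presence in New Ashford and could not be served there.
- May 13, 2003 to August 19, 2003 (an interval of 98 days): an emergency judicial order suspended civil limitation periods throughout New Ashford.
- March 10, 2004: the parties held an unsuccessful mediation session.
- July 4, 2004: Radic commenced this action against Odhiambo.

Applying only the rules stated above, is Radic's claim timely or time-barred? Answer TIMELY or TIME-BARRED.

Taking the later of the act (April 21, 1997) and discovery (April 1, 2001), the claim accrued on April 1, 2001.
The untolled deadline — 30 months after April 1, 2001 — is October 1, 2003.
The defendant's absence from the jurisdiction from May 20, 2002 to September 4, 2002 tolled the period for 107 days, extending the deadline to January 16, 2004.
The emergency suspension of filing deadlines from May 13, 2003 to August 19, 2003 tolled the period for 98 days, extending the deadline to April 23, 2004.
None of the other events listed affects the running of the period under the stated rules.
The July 4, 2004 filing falls after the April 23, 2004 deadline; the claim is time-barred.

TIME-BARRED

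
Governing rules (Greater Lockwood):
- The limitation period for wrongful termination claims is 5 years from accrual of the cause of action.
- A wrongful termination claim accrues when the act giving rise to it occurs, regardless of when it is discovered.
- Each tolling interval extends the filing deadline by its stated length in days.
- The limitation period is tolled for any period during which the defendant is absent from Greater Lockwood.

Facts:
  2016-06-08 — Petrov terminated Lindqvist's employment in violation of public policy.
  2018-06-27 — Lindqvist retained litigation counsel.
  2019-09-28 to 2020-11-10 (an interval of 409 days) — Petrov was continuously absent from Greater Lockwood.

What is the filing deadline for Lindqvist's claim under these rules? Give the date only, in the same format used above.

The limitation period began to run on 2016-06-08.
The untolled deadline — 5 years after 2016-06-08 — is 2021-06-08.
The period was tolled for 409 days by the defendant's absence from the jurisdiction (2019-09-28 to 2020-11-10), pushing the deadline to 2022-07-22.
None of the other events listed affects the running of the period under the stated rules.

2022-07-22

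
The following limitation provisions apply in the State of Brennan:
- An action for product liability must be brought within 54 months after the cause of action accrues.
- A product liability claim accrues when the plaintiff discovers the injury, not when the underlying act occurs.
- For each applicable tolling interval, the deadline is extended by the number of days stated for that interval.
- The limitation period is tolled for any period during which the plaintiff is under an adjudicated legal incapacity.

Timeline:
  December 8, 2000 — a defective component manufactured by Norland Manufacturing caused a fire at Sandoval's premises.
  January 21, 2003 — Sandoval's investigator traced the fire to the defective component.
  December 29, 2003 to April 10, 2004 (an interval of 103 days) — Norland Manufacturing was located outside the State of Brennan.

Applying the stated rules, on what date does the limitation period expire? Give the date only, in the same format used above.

Under the discovery rule, the claim accrued on January 21, 2003, when Sandoval discovered the injury — not on the December 8, 2000 date of the underlying act.
The untolled deadline — 54 months after January 21, 2003 — is July 21, 2007.
No stated provision tolls the period for the defendant's absence, so the interval from December 29, 2003 to April 10, 2004 has no effect on the deadline.

July 21, 2007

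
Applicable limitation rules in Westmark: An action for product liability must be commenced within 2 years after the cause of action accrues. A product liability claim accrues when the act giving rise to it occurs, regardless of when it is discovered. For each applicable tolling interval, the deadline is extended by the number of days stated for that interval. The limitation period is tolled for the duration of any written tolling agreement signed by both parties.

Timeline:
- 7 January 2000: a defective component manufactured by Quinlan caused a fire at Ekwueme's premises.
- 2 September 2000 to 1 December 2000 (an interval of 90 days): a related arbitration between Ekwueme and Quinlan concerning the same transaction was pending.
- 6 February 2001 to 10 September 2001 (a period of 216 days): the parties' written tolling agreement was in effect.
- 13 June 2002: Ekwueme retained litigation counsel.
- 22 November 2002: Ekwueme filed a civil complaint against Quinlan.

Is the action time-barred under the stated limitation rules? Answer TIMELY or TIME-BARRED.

TIME-BARRED

The limitation period began to run on 7 January 2000.
Adding the 2 years base period to 7 January 2000 gives a deadline of 7 January 2002, before any tolling.
Because the written tolling agreement ran from 6 February 2001 to 10 September 2001, the deadline is extended by 216 days to 11 August 2002.
The pending related arbitration from 2 September 2000 to 1 December 2000 does not toll the period, because no stated rule makes a pending arbitration a tolling event.
The other events in the timeline have no effect on the limitation period under the stated rules.
Ekwueme filed on 22 November 2002, after the 11 August 2002 deadline, so the action is time-barred.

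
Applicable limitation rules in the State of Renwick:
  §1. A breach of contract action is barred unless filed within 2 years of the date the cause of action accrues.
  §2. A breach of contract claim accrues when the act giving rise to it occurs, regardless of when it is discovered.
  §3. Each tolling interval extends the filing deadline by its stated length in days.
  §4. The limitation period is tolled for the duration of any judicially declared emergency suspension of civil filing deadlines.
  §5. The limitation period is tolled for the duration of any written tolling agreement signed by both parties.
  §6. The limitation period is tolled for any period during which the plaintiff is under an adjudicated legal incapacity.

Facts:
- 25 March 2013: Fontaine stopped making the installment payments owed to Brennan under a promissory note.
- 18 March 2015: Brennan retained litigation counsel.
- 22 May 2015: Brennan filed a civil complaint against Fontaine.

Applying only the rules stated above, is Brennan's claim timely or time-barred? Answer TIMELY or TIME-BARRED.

The limitation period began to run on 25 March 2013.
The untolled deadline — 2 years after 25 March 2013 — is 25 March 2015.
The other events in the timeline have no effect on the limitation period under the stated rules.
Filing on 22 May 2015 missed the 25 March 2015 deadline — the action is time-barred.

TIME-BARRED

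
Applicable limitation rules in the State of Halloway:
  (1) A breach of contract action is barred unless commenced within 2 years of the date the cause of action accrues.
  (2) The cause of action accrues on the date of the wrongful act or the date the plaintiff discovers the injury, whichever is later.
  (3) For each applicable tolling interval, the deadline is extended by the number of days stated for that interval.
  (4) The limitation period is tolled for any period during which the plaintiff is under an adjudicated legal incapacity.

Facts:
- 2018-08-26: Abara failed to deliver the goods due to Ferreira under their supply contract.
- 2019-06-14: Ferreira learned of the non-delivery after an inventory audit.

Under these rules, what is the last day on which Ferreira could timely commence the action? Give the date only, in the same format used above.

2021-06-14

The claim accrued on 2019-06-14 — the later of the 2018-08-26 act and the 2019-06-14 discovery.
The untolled deadline — 2 years after 2019-06-14 — is 2021-06-14.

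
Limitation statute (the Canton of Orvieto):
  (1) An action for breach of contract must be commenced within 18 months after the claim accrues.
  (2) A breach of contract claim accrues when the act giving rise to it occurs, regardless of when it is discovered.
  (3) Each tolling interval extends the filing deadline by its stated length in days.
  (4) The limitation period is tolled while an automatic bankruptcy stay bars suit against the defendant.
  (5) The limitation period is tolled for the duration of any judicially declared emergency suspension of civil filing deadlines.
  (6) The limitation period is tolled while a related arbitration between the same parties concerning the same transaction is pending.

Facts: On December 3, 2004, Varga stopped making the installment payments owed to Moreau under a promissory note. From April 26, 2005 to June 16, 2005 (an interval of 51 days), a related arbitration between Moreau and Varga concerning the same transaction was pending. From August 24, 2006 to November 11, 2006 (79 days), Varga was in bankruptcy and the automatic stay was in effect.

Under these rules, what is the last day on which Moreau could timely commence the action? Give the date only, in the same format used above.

The claim accrued on December 3, 2004, the date of the act.
The untolled deadline — 18 months after December 3, 2004 — is June 3, 2006.
The period was tolled for 51 days by the pending related arbitration (April 26, 2005 to June 16, 2005), pushing the deadline to July 24, 2006.
The automatic bankruptcy stay starting August 24, 2006 came too late — the period had run on July 24, 2006 — and so does not extend the deadline.

July 24, 2006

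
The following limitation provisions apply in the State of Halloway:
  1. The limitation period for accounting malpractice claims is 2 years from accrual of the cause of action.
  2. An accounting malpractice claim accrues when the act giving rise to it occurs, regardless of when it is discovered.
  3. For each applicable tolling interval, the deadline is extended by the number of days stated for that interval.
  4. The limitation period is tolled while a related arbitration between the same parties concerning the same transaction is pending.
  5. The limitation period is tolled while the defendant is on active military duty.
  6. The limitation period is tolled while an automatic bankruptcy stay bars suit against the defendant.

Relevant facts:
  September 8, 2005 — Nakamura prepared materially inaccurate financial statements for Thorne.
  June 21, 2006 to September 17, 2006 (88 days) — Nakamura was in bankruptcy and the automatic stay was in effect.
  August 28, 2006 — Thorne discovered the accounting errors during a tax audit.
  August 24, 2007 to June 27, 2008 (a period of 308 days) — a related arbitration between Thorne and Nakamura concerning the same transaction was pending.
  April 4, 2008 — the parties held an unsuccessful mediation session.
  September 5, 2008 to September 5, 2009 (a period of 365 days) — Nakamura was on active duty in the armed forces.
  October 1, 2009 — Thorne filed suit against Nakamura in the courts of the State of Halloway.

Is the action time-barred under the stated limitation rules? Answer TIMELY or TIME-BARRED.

TIMELY

Because the rule ties accrual to occurrence, the claim accrued on September 8, 2005, not on the August 28, 2006 discovery date.
The untolled deadline — 2 years after September 8, 2005 — is September 8, 2007.
The period was tolled for 88 days by the automatic bankruptcy stay (June 21, 2006 to September 17, 2006), pushing the deadline to December 5, 2007.
Because the pending related arbitration ran from August 24, 2007 to June 27, 2008, the deadline is extended by 308 days to October 8, 2008.
Because the defendant's active military service ran from September 5, 2008 to September 5, 2009, the deadline is extended by 365 days to October 8, 2009.
The other events in the timeline have no effect on the limitation period under the stated rules.
The October 1, 2009 filing precedes the October 8, 2009 deadline; the claim is timely.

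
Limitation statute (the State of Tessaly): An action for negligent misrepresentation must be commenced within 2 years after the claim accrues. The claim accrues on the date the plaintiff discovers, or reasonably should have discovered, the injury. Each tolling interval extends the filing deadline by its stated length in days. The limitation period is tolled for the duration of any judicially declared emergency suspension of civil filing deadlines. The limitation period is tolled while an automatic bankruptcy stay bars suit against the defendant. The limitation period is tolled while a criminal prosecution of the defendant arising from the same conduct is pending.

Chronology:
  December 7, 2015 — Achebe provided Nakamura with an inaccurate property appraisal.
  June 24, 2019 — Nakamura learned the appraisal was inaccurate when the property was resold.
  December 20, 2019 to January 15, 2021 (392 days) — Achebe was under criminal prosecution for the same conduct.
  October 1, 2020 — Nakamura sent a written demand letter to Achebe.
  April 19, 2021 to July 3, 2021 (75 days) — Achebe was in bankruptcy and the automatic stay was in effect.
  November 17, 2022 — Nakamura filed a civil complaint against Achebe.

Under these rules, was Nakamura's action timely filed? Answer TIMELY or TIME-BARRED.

The claim did not accrue until Nakamura discovered the injury on June 24, 2019; the December 7, 2015 act date does not start the clock under the stated rule.
2 years from June 24, 2019 is June 24, 2021.
Because the pending criminal prosecution ran from December 20, 2019 to January 15, 2021, the deadline is extended by 392 days to July 21, 2022.
The automatic bankruptcy stay from April 19, 2021 to July 3, 2021 tolled the period for 75 days, extending the deadline to October 4, 2022.
None of the other events listed affects the running of the period under the stated rules.
Filing on November 17, 2022 missed the October 4, 2022 deadline — the action is time-barred.

TIME-BARRED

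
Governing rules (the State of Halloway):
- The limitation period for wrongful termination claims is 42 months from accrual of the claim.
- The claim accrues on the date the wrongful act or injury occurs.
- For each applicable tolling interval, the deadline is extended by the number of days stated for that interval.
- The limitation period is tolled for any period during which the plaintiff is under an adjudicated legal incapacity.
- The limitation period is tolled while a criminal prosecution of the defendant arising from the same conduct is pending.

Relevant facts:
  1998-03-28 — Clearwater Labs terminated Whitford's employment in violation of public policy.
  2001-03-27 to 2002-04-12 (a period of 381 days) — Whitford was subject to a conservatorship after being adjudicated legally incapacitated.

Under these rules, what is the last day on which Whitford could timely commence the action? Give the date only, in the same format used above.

The claim accrued on 1998-03-28, when the wrongful act occurred.
42 months from 1998-03-28 is 2001-09-28.
The plaintiff's legal incapacity from 2001-03-27 to 2002-04-12 tolled the period for 381 days, extending the deadline to 2002-10-14.

2002-10-14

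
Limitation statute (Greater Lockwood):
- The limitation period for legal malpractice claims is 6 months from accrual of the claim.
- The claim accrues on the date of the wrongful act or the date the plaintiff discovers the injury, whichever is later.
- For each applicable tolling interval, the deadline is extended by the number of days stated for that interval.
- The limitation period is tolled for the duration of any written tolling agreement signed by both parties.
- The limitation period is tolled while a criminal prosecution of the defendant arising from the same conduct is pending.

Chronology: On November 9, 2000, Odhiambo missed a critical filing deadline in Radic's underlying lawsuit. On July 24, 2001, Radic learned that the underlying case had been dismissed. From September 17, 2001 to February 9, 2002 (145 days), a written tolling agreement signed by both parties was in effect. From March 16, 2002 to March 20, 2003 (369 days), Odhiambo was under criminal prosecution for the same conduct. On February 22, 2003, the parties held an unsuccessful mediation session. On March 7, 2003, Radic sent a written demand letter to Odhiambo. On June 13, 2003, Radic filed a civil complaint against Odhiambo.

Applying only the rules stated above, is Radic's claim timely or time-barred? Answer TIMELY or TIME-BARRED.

TIMELY

Because discovery on July 24, 2001 post-dates the November 9, 2000 act, accrual under the later-of rule falls on July 24, 2001.
Adding the 6 months base period to July 24, 2001 gives a deadline of January 24, 2002, before any tolling.
The period was tolled for 145 days by the written tolling agreement (September 17, 2001 to February 9, 2002), pushing the deadline to June 18, 2002.
The period was tolled for 369 days by the pending criminal prosecution (March 16, 2002 to March 20, 2003), pushing the deadline to June 22, 2003.
None of the other events listed affects the running of the period under the stated rules.
Radic filed on June 13, 2003, before the June 22, 2003 deadline, so the action is timely.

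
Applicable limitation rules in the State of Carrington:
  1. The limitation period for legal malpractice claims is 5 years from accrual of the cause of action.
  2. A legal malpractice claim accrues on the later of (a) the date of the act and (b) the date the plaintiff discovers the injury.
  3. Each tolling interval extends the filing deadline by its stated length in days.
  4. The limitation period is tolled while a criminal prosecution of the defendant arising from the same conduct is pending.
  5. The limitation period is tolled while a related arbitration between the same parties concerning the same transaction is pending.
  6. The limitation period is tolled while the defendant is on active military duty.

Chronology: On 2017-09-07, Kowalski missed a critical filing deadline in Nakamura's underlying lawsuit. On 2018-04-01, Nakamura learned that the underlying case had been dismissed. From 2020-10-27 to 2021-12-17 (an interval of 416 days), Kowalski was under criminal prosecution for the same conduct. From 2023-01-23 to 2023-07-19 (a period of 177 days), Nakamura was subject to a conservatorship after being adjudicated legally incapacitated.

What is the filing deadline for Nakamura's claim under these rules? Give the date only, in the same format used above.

Because discovery on 2018-04-01 post-dates the 2017-09-07 act, accrual under the later-of rule falls on 2018-04-01.
Adding the 5 years base period to 2018-04-01 gives a deadline of 2023-04-01, before any tolling.
The period was tolled for 416 days by the pending criminal prosecution (2020-10-27 to 2021-12-17), pushing the deadline to 2024-05-21.
Although the plaintiff's incapacity ran from 2023-01-23 to 2023-07-19, the stated rules do not make that a tolling event, so it is disregarded.

2024-05-21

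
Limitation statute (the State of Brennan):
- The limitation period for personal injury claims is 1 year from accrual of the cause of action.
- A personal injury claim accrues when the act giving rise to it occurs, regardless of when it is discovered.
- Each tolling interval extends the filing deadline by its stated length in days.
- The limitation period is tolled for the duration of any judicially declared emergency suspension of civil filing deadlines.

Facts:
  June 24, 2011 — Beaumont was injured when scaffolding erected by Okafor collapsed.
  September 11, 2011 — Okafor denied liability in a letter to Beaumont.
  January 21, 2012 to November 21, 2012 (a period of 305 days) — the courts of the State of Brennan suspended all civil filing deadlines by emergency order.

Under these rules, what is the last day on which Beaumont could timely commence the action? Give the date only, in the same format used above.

The claim accrued on June 24, 2011, when the wrongful act occurred.
The untolled deadline — 1 year after June 24, 2011 — is June 24, 2012.
Because the emergency suspension of filing deadlines ran from January 21, 2012 to November 21, 2012, the deadline is extended by 305 days to April 25, 2013.
Nothing else in the chronology tolls or restarts the period.

April 25, 2013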